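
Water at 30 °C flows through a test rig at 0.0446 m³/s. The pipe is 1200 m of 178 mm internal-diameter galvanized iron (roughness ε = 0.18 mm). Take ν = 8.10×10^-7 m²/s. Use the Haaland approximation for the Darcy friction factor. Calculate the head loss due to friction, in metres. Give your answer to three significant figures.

h_f ≈ 22.5 m

V = 4Q/(πD²) = 4·0.0446/(π·0.178²) = 1.792 m/s
Re = VD/ν = 1.792·0.178/8.10×10^-7 = 3.94×10^5 → turbulent
ε/D = 0.18/178 = 0.00101
Haaland: f = 0.02038
h_f = f(L/D)V²/(2g) = 0.02038·(1200/0.178)·1.792²/(2·9.81) = 22.49 m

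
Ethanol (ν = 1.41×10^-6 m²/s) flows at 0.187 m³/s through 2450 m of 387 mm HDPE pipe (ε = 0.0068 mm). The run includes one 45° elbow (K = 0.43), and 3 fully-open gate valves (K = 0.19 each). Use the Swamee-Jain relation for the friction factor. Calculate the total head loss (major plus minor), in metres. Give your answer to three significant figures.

H_L ≈ 11.3 m

V = 4Q/(πD²) = 1.590 m/s; V²/2g = 0.1288 m
Re = 4.36×10^5, ε/D = 1.76×10^-5 → f = 0.01367 (Swamee-Jain)
Major: h_f = f(L/D)·V²/2g = 0.01367·6331·0.1288 = 11.15 m
Minor: ΣK = 1.00; h_m = ΣK·V²/2g = 0.1288 m
Total H_L = 11.15 + 0.1288 = 11.28 m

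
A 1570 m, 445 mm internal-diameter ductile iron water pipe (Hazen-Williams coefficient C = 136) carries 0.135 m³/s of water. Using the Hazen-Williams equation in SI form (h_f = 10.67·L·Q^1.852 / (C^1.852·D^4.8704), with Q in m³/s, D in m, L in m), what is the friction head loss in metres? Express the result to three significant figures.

h_f = 10.67·1570·0.135^1.852 / (136^1.852·0.445^4.8704) = 2.370 m

h_f ≈ 2.37 m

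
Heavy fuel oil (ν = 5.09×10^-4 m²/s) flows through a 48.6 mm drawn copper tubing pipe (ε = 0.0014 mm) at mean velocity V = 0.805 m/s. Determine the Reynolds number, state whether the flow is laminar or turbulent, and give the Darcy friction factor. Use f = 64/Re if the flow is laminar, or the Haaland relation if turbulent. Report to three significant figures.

Re ≈ 76.9; laminar; f = 64/Re ≈ 0.833

Re = VD/ν = 0.8050·0.0486/5.09×10^-4 = 76.9
Re < 2300 → laminar → f = 64/Re = 0.8327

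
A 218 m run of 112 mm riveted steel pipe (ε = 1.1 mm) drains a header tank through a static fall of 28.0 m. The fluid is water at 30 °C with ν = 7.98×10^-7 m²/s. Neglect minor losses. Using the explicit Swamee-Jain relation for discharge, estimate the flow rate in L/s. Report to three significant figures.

Swamee-Jain (Type II): Q = -0.965·√(gD⁵h_f/L)·ln[ε/(3.7D) + √(3.17ν²L/(gD³h_f))]
√(gD⁵h_f/L) = √(9.81·0.112⁵·28.0/218) = 0.004712
ε/(3.7D) = 0.00265; √(3.17ν²L/(gD³h_f)) = 3.38×10^-5
Q = -0.965·0.004712·ln(0.002688) = 0.02692 m³/s
Check: V = 2.73 m/s, Re = 3.83×10^5, f = 0.03793, h_f = 28.1 m ≈ 28.0 m ✓

Q ≈ 26.9 L/s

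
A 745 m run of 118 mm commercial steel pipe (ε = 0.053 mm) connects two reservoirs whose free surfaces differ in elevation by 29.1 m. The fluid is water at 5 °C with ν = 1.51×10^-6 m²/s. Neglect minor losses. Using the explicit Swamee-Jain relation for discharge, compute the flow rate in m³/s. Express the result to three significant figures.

Q ≈ 0.0240 m³/s

Swamee-Jain (Type II): Q = -0.965·√(gD⁵h_f/L)·ln[ε/(3.7D) + √(3.17ν²L/(gD³h_f))]
√(gD⁵h_f/L) = √(9.81·0.118⁵·29.1/745) = 0.002961
ε/(3.7D) = 1.21×10^-4; √(3.17ν²L/(gD³h_f)) = 1.07×10^-4
Q = -0.965·0.002961·ln(2.285×10^-4) = 0.02395 m³/s
Check: V = 2.19 m/s, Re = 1.71×10^5, f = 0.01895, h_f = 29.3 m ≈ 29.1 m ✓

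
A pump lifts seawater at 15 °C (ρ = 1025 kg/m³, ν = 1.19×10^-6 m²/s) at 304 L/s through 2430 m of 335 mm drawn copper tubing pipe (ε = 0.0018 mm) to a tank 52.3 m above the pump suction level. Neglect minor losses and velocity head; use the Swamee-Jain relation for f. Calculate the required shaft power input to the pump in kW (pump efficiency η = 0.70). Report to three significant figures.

P_shaft ≈ 455 kW

V = 4Q/(πD²) = 3.449 m/s; Re = 9.71×10^5; ε/D = 5.37×10^-6; f = 0.01180
h_f = f(L/D)V²/2g = 51.88 m
Total head H = z + h_f = 52.3 + 51.88 = 104.2 m
P_hyd = ρgQH = 1025·9.81·0.304·104.2 = 318.5 kW
P_shaft = P_hyd/η = 318.5/0.70 = 454.9 kW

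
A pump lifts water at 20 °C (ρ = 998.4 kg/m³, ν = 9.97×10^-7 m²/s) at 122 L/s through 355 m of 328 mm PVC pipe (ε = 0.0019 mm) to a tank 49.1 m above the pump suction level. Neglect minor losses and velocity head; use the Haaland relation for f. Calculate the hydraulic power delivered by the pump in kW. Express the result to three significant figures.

V = 4Q/(πD²) = 1.444 m/s; Re = 4.75×10^5; ε/D = 5.79×10^-6; f = 0.01325
h_f = f(L/D)V²/2g = 1.523 m
Total head H = z + h_f = 49.1 + 1.523 = 50.62 m
P_hyd = ρgQH = 998.4·9.81·0.122·50.62 = 60.49 kW

P_hyd ≈ 60.5 kW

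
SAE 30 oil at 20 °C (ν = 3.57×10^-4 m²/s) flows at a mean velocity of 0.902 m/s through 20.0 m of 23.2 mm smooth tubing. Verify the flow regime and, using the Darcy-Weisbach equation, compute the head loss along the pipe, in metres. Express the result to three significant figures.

h_f ≈ 39.0 m

Re = VD/ν = 0.902·0.02320/3.57×10^-4 = 58.6 → laminar (Re < 2300)
f = 64/Re = 1.092
h_f = f(L/D)V²/(2g) = 1.092·(20.0/0.02320)·0.902²/(2·9.81) = 39.03 m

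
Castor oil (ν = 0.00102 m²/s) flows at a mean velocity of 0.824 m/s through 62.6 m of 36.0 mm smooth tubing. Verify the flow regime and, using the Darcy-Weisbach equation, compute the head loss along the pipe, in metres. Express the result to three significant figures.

h_f ≈ 132 m

Re = VD/ν = 0.824·0.03600/0.00102 = 29.1 → laminar (Re < 2300)
f = 64/Re = 2.201
h_f = f(L/D)V²/(2g) = 2.201·(62.6/0.03600)·0.824²/(2·9.81) = 132.4 m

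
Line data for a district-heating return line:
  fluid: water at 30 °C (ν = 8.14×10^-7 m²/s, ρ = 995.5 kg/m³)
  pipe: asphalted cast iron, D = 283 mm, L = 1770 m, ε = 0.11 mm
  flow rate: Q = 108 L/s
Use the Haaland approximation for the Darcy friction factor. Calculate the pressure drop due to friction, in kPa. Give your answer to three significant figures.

Δp ≈ 153 kPa

V = 4Q/(πD²) = 4·0.108/(π·0.283²) = 1.717 m/s
Re = VD/ν = 1.717·0.283/8.14×10^-7 = 5.97×10^5 → turbulent
ε/D = 0.11/283 = 3.89×10^-4
Haaland: f = 0.01668
h_f = f(L/D)V²/(2g) = 0.01668·(1770/0.283)·1.717²/(2·9.81) = 15.67 m
Δp = ρg·h_f = 995.5·9.81·15.67 = 153.1 kPa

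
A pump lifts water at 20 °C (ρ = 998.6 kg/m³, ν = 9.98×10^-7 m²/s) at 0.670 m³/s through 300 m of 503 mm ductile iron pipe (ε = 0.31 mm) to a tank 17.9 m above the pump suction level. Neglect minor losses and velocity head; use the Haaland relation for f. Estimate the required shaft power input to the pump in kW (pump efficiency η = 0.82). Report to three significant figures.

V = 4Q/(πD²) = 3.372 m/s; Re = 1.70×10^6; ε/D = 6.16×10^-4; f = 0.01777
h_f = f(L/D)V²/2g = 6.142 m
Total head H = z + h_f = 17.9 + 6.142 = 24.04 m
P_hyd = ρgQH = 998.6·9.81·0.670·24.04 = 157.8 kW
P_shaft = P_hyd/η = 157.8/0.82 = 192.4 kW

P_shaft ≈ 192 kW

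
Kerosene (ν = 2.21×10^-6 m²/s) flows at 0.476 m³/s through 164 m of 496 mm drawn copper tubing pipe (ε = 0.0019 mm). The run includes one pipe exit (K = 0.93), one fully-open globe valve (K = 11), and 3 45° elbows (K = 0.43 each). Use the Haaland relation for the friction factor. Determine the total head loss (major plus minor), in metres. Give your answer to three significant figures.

V = 4Q/(πD²) = 2.464 m/s; V²/2g = 0.3093 m
Re = 5.53×10^5, ε/D = 3.83×10^-6 → f = 0.01288 (Haaland)
Major: h_f = f(L/D)·V²/2g = 0.01288·330.6·0.3093 = 1.317 m
Minor: ΣK = 13.2; h_m = ΣK·V²/2g = 4.089 m
Total H_L = 1.317 + 4.089 = 5.406 m

H_L ≈ 5.41 m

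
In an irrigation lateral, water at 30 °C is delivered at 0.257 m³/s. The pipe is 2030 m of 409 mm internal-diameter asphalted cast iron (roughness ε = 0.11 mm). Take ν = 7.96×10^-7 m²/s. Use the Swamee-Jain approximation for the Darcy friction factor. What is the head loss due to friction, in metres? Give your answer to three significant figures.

h_f ≈ 15.0 m

V = 4Q/(πD²) = 4·0.257/(π·0.409²) = 1.956 m/s
Re = VD/ν = 1.956·0.409/7.96×10^-7 = 1.01×10^6 → turbulent
ε/D = 0.11/409 = 2.69×10^-4
Swamee-Jain: f = 0.01547
h_f = f(L/D)V²/(2g) = 0.01547·(2030/0.409)·1.956²/(2·9.81) = 14.97 m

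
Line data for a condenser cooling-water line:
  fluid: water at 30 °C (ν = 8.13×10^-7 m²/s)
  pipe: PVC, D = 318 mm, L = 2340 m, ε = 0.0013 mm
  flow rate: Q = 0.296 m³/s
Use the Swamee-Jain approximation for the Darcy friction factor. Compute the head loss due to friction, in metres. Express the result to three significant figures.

V = 4Q/(πD²) = 4·0.296/(π·0.318²) = 3.727 m/s
Re = VD/ν = 3.727·0.318/8.13×10^-7 = 1.46×10^6 → turbulent
ε/D = 0.0013/318 = 4.09×10^-6
Swamee-Jain: f = 0.01103
h_f = f(L/D)V²/(2g) = 0.01103·(2340/0.318)·3.727²/(2·9.81) = 57.48 m

h_f ≈ 57.5 m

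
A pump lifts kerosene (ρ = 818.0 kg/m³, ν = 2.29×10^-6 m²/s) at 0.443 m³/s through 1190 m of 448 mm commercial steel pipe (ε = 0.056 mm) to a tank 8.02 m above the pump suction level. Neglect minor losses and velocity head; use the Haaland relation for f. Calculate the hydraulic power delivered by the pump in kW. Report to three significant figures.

P_hyd ≈ 83.2 kW

V = 4Q/(πD²) = 2.810 m/s; Re = 5.50×10^5; ε/D = 1.25×10^-4; f = 0.01440
h_f = f(L/D)V²/2g = 15.39 m
Total head H = z + h_f = 8.02 + 15.39 = 23.41 m
P_hyd = ρgQH = 818.0·9.81·0.443·23.41 = 83.23 kW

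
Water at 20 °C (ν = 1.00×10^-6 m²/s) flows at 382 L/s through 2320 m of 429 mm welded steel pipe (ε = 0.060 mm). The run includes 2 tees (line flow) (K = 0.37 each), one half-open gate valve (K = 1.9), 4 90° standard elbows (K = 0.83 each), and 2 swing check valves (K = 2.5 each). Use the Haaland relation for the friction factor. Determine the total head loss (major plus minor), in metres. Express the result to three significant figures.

H_L ≈ 30.4 m

V = 4Q/(πD²) = 2.643 m/s; V²/2g = 0.3560 m
Re = 1.13×10^6, ε/D = 1.40×10^-4 → f = 0.01377 (Haaland)
Major: h_f = f(L/D)·V²/2g = 0.01377·5408·0.3560 = 26.50 m
Minor: ΣK = 11.0; h_m = ΣK·V²/2g = 3.901 m
Total H_L = 26.50 + 3.901 = 30.41 m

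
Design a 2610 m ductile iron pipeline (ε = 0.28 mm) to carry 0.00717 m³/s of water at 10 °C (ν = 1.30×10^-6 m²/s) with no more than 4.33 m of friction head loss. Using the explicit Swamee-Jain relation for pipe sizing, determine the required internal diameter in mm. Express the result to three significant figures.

D ≈ 149 mm

Swamee-Jain (Type III): D = 0.66·[ε^1.25·(LQ²/(gh_f))^4.75 + ν·Q^9.4·(L/(gh_f))^5.2]^0.04
LQ²/(gh_f) = 0.003159; L/(gh_f) = 61.44
Term 1 = ε^1.25·(…)^4.75 = 4.80×10^-17; Term 2 = ν·Q^9.4·(…)^5.2 = 1.80×10^-17
D = 0.66·(4.80×10^-17 + 1.80×10^-17)^0.04 = 0.1487 m = 149 mm
Check: V = 0.413 m/s, Re = 4.72×10^4, f = 0.02665, h_f = 4.06 m ≈ 4.33 m ✓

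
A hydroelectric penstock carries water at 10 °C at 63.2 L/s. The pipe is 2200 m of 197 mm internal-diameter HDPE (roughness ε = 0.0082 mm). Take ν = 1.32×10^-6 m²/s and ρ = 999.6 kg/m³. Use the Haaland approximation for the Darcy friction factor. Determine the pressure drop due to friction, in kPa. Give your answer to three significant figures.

V = 4Q/(πD²) = 4·0.0632/(π·0.197²) = 2.073 m/s
Re = VD/ν = 2.073·0.197/1.32×10^-6 = 3.09×10^5 → turbulent
ε/D = 0.0082/197 = 4.16×10^-5
Haaland: f = 0.01463
h_f = f(L/D)V²/(2g) = 0.01463·(2200/0.197)·2.073²/(2·9.81) = 35.80 m
Δp = ρg·h_f = 999.6·9.81·35.80 = 351.0 kPa

Δp ≈ 351 kPa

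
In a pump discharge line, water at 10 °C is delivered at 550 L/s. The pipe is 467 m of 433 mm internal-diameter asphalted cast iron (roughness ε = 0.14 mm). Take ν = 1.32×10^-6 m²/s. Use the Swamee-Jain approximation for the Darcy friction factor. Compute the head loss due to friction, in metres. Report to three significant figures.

V = 4Q/(πD²) = 4·0.550/(π·0.433²) = 3.735 m/s
Re = VD/ν = 3.735·0.433/1.32×10^-6 = 1.23×10^6 → turbulent
ε/D = 0.14/433 = 3.23×10^-4
Swamee-Jain: f = 0.01584
h_f = f(L/D)V²/(2g) = 0.01584·(467/0.433)·3.735²/(2·9.81) = 12.15 m

h_f ≈ 12.1 m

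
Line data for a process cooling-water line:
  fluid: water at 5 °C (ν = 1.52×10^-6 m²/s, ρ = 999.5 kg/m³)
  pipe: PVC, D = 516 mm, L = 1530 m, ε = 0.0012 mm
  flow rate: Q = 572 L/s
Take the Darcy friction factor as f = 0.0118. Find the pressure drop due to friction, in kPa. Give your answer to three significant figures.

Δp ≈ 131 kPa

V = 4Q/(πD²) = 4·0.572/(π·0.516²) = 2.735 m/s
h_f = f(L/D)V²/(2g) = 0.01180·(1530/0.516)·2.735²/(2·9.81) = 13.34 m
Δp = ρg·h_f = 999.5·9.81·13.34 = 130.8 kPa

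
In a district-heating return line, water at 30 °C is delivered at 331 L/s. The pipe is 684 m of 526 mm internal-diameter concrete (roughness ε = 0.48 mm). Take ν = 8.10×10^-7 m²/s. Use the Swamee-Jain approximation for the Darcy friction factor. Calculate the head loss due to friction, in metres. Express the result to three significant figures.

V = 4Q/(πD²) = 4·0.331/(π·0.526²) = 1.523 m/s
Re = VD/ν = 1.523·0.526/8.10×10^-7 = 9.89×10^5 → turbulent
ε/D = 0.48/526 = 9.13×10^-4
Swamee-Jain: f = 0.01963
h_f = f(L/D)V²/(2g) = 0.01963·(684/0.526)·1.523²/(2·9.81) = 3.018 m

h_f ≈ 3.02 m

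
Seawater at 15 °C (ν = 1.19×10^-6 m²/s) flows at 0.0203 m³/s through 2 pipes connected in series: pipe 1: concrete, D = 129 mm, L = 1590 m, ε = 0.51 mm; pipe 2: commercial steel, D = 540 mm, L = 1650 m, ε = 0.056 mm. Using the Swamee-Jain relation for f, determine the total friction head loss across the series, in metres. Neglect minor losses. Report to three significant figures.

Pipe 1: V = 1.553 m/s, Re = 1.68×10^5, ε/D = 0.00395, f = 0.02917, h_1 = f(L/D)V²/2g = 44.21 m
Pipe 2: V = 0.08864 m/s, Re = 4.02×10^4, ε/D = 1.04×10^-4, f = 0.02219, h_2 = f(L/D)V²/2g = 0.02715 m
Series → Q common, losses add: H = Σh = 44.24 m

H ≈ 44.2 m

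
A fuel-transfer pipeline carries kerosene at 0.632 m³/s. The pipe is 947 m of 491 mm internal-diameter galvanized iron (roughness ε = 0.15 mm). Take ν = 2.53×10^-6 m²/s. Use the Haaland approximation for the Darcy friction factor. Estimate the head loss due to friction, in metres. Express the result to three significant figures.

V = 4Q/(πD²) = 4·0.632/(π·0.491²) = 3.338 m/s
Re = VD/ν = 3.338·0.491/2.53×10^-6 = 6.48×10^5 → turbulent
ε/D = 0.15/491 = 3.05×10^-4
Haaland: f = 0.01596
h_f = f(L/D)V²/(2g) = 0.01596·(947/0.491)·3.338²/(2·9.81) = 17.48 m

h_f ≈ 17.5 m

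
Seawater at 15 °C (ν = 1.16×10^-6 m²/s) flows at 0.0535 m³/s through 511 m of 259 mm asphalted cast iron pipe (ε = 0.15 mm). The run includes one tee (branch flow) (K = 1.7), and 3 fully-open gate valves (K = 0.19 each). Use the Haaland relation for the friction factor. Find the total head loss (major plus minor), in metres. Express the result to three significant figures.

H_L ≈ 2.08 m

V = 4Q/(πD²) = 1.015 m/s; V²/2g = 0.05256 m
Re = 2.27×10^5, ε/D = 5.79×10^-4 → f = 0.01886 (Haaland)
Major: h_f = f(L/D)·V²/2g = 0.01886·1973·0.05256 = 1.956 m
Minor: ΣK = 2.27; h_m = ΣK·V²/2g = 0.1193 m
Total H_L = 1.956 + 0.1193 = 2.075 m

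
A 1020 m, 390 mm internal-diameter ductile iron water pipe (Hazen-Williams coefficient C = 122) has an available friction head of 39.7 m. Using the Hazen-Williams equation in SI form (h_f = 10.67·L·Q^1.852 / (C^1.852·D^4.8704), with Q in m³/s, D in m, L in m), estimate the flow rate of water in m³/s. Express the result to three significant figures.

Rearranging: Q = [h_f·C^1.852·D^4.8704 / (10.67·L)]^(1/1.852)
Q = [39.7·122^1.852·0.390^4.8704 / (10.67·1020)]^0.540 = 0.4949 m³/s

Q ≈ 0.495 m³/s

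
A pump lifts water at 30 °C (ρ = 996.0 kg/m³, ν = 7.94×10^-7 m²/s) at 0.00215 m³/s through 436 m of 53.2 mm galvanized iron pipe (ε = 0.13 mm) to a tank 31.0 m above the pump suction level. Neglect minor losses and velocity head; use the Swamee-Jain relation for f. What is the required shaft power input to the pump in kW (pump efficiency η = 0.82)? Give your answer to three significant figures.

P_shaft ≈ 1.07 kW

V = 4Q/(πD²) = 0.9672 m/s; Re = 6.48×10^4; ε/D = 0.00244; f = 0.02719
h_f = f(L/D)V²/2g = 10.63 m
Total head H = z + h_f = 31.0 + 10.63 = 41.63 m
P_hyd = ρgQH = 996.0·9.81·0.00215·41.63 = 0.8744 kW
P_shaft = P_hyd/η = 0.8744/0.82 = 1.066 kW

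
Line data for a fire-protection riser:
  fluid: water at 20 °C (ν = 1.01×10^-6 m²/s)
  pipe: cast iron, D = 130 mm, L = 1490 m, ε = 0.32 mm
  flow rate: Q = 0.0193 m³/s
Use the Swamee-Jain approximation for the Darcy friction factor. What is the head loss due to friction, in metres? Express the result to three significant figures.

V = 4Q/(πD²) = 4·0.0193/(π·0.130²) = 1.454 m/s
Re = VD/ν = 1.454·0.130/1.01×10^-6 = 1.87×10^5 → turbulent
ε/D = 0.32/130 = 0.00246
Swamee-Jain: f = 0.02578
h_f = f(L/D)V²/(2g) = 0.02578·(1490/0.130)·1.454²/(2·9.81) = 31.84 m

h_f ≈ 31.8 m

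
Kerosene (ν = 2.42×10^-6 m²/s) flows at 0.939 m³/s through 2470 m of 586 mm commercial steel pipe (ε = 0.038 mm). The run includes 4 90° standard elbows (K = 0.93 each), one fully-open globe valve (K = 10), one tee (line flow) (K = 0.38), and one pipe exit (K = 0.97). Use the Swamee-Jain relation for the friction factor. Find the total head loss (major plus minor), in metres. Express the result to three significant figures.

V = 4Q/(πD²) = 3.482 m/s; V²/2g = 0.6178 m
Re = 8.43×10^5, ε/D = 6.48×10^-5 → f = 0.01318 (Swamee-Jain)
Major: h_f = f(L/D)·V²/2g = 0.01318·4215·0.6178 = 34.33 m
Minor: ΣK = 15.1; h_m = ΣK·V²/2g = 9.311 m
Total H_L = 34.33 + 9.311 = 43.64 m

H_L ≈ 43.6 m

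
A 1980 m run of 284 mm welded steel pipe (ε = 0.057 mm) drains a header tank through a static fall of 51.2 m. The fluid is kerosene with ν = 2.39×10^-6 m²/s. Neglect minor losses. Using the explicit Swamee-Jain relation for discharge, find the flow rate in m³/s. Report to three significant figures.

Q ≈ 0.190 m³/s

Swamee-Jain (Type II): Q = -0.965·√(gD⁵h_f/L)·ln[ε/(3.7D) + √(3.17ν²L/(gD³h_f))]
√(gD⁵h_f/L) = √(9.81·0.284⁵·51.2/1980) = 0.02165
ε/(3.7D) = 5.42×10^-5; √(3.17ν²L/(gD³h_f)) = 5.58×10^-5
Q = -0.965·0.02165·ln(1.101×10^-4) = 0.1904 m³/s
Check: V = 3.01 m/s, Re = 3.57×10^5, f = 0.01602, h_f = 51.4 m ≈ 51.2 m ✓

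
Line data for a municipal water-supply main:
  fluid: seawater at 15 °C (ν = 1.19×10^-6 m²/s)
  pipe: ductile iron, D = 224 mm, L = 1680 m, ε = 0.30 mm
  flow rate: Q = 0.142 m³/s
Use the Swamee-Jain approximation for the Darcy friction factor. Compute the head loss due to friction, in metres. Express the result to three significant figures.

V = 4Q/(πD²) = 4·0.142/(π·0.224²) = 3.603 m/s
Re = VD/ν = 3.603·0.224/1.19×10^-6 = 6.78×10^5 → turbulent
ε/D = 0.30/224 = 0.00134
Swamee-Jain: f = 0.02157
h_f = f(L/D)V²/(2g) = 0.02157·(1680/0.224)·3.603²/(2·9.81) = 107.1 m

h_f ≈ 107 m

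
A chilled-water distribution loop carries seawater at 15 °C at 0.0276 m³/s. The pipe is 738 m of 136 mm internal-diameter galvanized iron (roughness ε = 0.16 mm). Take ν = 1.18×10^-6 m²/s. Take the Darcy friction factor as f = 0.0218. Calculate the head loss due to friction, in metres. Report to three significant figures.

h_f ≈ 21.8 m

V = 4Q/(πD²) = 4·0.0276/(π·0.136²) = 1.900 m/s
h_f = f(L/D)V²/(2g) = 0.02180·(738/0.136)·1.900²/(2·9.81) = 21.76 m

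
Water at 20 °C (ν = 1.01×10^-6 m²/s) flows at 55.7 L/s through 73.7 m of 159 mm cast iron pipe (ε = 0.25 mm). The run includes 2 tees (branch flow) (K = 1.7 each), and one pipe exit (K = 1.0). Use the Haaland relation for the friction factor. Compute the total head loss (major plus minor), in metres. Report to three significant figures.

H_L ≈ 5.94 m

V = 4Q/(πD²) = 2.805 m/s; V²/2g = 0.4011 m
Re = 4.42×10^5, ε/D = 0.00157 → f = 0.02247 (Haaland)
Major: h_f = f(L/D)·V²/2g = 0.02247·463.5·0.4011 = 4.177 m
Minor: ΣK = 4.40; h_m = ΣK·V²/2g = 1.765 m
Total H_L = 4.177 + 1.765 = 5.941 m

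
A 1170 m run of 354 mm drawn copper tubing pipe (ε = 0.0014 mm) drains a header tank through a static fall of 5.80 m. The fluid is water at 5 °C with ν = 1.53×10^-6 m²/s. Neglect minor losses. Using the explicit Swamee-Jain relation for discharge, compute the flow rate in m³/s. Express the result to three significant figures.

Q ≈ 0.154 m³/s

Swamee-Jain (Type II): Q = -0.965·√(gD⁵h_f/L)·ln[ε/(3.7D) + √(3.17ν²L/(gD³h_f))]
√(gD⁵h_f/L) = √(9.81·0.354⁵·5.80/1170) = 0.01644
ε/(3.7D) = 1.07×10^-6; √(3.17ν²L/(gD³h_f)) = 5.86×10^-5
Q = -0.965·0.01644·ln(5.972×10^-5) = 0.1543 m³/s
Check: V = 1.57 m/s, Re = 3.63×10^5, f = 0.01393, h_f = 5.77 m ≈ 5.80 m ✓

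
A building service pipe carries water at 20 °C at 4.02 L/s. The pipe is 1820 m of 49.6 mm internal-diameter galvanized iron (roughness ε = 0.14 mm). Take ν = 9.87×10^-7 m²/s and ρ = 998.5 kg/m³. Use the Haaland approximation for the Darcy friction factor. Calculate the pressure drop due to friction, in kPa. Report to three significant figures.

V = 4Q/(πD²) = 4·0.00402/(π·0.0496²) = 2.081 m/s
Re = VD/ν = 2.081·0.0496/9.87×10^-7 = 1.05×10^5 → turbulent
ε/D = 0.14/49.6 = 0.00282
Haaland: f = 0.02694
h_f = f(L/D)V²/(2g) = 0.02694·(1820/0.0496)·2.081²/(2·9.81) = 218.1 m
Δp = ρg·h_f = 998.5·9.81·218.1 = 2136 kPa

Δp ≈ 2140 kPa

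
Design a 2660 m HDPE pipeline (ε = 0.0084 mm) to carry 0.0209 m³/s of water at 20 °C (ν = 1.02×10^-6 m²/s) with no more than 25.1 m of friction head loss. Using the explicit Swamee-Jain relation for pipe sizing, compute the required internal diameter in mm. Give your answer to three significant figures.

D ≈ 146 mm

Swamee-Jain (Type III): D = 0.66·[ε^1.25·(LQ²/(gh_f))^4.75 + ν·Q^9.4·(L/(gh_f))^5.2]^0.04
LQ²/(gh_f) = 0.004719; L/(gh_f) = 10.80
Term 1 = ε^1.25·(…)^4.75 = 4.04×10^-18; Term 2 = ν·Q^9.4·(…)^5.2 = 3.91×10^-17
D = 0.66·(4.04×10^-18 + 3.91×10^-17)^0.04 = 0.1462 m = 146 mm
Check: V = 1.24 m/s, Re = 1.78×10^5, f = 0.01636, h_f = 23.5 m ≈ 25.1 m ✓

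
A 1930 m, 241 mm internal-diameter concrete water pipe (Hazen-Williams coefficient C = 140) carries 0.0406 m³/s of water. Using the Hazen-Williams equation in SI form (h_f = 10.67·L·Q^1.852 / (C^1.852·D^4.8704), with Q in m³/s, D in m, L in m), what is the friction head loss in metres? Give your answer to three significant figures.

h_f ≈ 5.91 m

h_f = 10.67·1930·0.0406^1.852 / (140^1.852·0.241^4.8704) = 5.914 m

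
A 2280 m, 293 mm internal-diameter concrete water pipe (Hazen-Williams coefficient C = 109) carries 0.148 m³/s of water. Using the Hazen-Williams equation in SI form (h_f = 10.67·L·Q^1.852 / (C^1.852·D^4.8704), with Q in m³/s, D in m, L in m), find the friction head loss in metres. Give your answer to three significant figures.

h_f ≈ 47.1 m

h_f = 10.67·2280·0.148^1.852 / (109^1.852·0.293^4.8704) = 47.06 m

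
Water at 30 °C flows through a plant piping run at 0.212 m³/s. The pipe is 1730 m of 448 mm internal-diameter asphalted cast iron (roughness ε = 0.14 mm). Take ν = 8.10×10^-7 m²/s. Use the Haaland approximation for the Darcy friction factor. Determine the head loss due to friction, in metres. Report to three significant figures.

h_f ≈ 5.66 m

V = 4Q/(πD²) = 4·0.212/(π·0.448²) = 1.345 m/s
Re = VD/ν = 1.345·0.448/8.10×10^-7 = 7.44×10^5 → turbulent
ε/D = 0.14/448 = 3.13×10^-4
Haaland: f = 0.01591
h_f = f(L/D)V²/(2g) = 0.01591·(1730/0.448)·1.345²/(2·9.81) = 5.663 m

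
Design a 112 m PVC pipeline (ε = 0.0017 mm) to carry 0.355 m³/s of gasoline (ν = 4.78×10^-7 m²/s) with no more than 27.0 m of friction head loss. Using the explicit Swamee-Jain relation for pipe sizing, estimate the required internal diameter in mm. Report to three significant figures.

D ≈ 210 mm

Swamee-Jain (Type III): D = 0.66·[ε^1.25·(LQ²/(gh_f))^4.75 + ν·Q^9.4·(L/(gh_f))^5.2]^0.04
LQ²/(gh_f) = 0.05329; L/(gh_f) = 0.4228
Term 1 = ε^1.25·(…)^4.75 = 5.49×10^-14; Term 2 = ν·Q^9.4·(…)^5.2 = 3.22×10^-13
D = 0.66·(5.49×10^-14 + 3.22×10^-13)^0.04 = 0.2102 m = 210 mm
Check: V = 10.2 m/s, Re = 4.50×10^6, f = 0.009642, h_f = 27.4 m ≈ 27.0 m ✓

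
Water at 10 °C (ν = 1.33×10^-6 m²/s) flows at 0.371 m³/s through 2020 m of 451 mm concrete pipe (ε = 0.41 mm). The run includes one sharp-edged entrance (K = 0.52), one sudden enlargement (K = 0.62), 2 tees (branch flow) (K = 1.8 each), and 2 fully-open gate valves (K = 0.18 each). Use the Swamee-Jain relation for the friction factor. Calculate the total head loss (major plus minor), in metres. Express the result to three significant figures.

V = 4Q/(πD²) = 2.322 m/s; V²/2g = 0.2749 m
Re = 7.88×10^5, ε/D = 9.09×10^-4 → f = 0.01970 (Swamee-Jain)
Major: h_f = f(L/D)·V²/2g = 0.01970·4479·0.2749 = 24.26 m
Minor: ΣK = 5.10; h_m = ΣK·V²/2g = 1.402 m
Total H_L = 24.26 + 1.402 = 25.66 m

H_L ≈ 25.7 m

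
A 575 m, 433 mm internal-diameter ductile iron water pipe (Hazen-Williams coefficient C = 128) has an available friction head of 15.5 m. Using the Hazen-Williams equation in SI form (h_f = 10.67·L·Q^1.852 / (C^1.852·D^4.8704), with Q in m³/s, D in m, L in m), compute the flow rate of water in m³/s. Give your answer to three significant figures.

Rearranging: Q = [h_f·C^1.852·D^4.8704 / (10.67·L)]^(1/1.852)
Q = [15.5·128^1.852·0.433^4.8704 / (10.67·575)]^0.540 = 0.5607 m³/s

Q ≈ 0.561 m³/s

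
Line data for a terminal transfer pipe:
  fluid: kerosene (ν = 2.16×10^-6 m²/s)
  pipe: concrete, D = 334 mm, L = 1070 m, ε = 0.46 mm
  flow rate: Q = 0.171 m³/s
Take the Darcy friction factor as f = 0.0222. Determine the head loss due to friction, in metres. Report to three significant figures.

V = 4Q/(πD²) = 4·0.171/(π·0.334²) = 1.952 m/s
h_f = f(L/D)V²/(2g) = 0.02220·(1070/0.334)·1.952²/(2·9.81) = 13.81 m

h_f ≈ 13.8 m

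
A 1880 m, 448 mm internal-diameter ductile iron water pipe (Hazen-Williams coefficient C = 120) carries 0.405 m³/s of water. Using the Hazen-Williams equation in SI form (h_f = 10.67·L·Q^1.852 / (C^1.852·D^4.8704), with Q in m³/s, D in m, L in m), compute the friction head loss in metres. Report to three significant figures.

h_f ≈ 26.5 m

h_f = 10.67·1880·0.405^1.852 / (120^1.852·0.448^4.8704) = 26.49 m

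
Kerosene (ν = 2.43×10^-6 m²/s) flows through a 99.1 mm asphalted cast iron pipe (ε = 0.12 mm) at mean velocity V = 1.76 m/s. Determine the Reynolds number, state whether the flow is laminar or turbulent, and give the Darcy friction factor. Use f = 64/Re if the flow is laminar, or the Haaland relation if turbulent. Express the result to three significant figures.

Re = VD/ν = 1.760·0.0991/2.43×10^-6 = 7.18×10^4
Re > 4000 → turbulent; ε/D = 0.00121
Haaland: f = 0.02335

Re ≈ 7.18×10^4; turbulent; f ≈ 0.0234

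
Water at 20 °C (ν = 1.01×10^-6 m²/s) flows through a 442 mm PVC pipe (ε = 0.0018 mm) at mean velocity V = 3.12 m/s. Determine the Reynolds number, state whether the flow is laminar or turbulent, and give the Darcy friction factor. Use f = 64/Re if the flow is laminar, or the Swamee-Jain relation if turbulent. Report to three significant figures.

Re = VD/ν = 3.120·0.442/1.01×10^-6 = 1.37×10^6
Re > 4000 → turbulent; ε/D = 4.07×10^-6
Swamee-Jain: f = 0.01115

Re ≈ 1.37×10^6; turbulent; f ≈ 0.0111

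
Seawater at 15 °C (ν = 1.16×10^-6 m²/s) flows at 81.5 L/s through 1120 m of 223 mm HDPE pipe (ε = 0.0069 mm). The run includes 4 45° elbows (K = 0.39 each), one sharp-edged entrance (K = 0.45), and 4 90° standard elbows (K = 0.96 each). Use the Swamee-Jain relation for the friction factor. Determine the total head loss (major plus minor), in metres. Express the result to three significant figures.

V = 4Q/(πD²) = 2.087 m/s; V²/2g = 0.2219 m
Re = 4.01×10^5, ε/D = 3.09×10^-5 → f = 0.01404 (Swamee-Jain)
Major: h_f = f(L/D)·V²/2g = 0.01404·5022·0.2219 = 15.65 m
Minor: ΣK = 5.85; h_m = ΣK·V²/2g = 1.298 m
Total H_L = 15.65 + 1.298 = 16.95 m

H_L ≈ 17.0 m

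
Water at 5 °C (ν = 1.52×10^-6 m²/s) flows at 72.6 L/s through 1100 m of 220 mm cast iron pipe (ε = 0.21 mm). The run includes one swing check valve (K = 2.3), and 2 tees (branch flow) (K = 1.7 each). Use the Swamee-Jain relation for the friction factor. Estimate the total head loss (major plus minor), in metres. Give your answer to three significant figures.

V = 4Q/(πD²) = 1.910 m/s; V²/2g = 0.1859 m
Re = 2.76×10^5, ε/D = 9.55×10^-4 → f = 0.02064 (Swamee-Jain)
Major: h_f = f(L/D)·V²/2g = 0.02064·5000·0.1859 = 19.18 m
Minor: ΣK = 5.70; h_m = ΣK·V²/2g = 1.060 m
Total H_L = 19.18 + 1.060 = 20.24 m

H_L ≈ 20.2 m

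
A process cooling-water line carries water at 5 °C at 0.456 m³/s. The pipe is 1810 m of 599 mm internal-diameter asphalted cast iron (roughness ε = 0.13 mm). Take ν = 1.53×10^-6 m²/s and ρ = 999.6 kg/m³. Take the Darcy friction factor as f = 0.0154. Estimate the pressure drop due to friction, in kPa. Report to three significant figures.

Δp ≈ 60.9 kPa

V = 4Q/(πD²) = 4·0.456/(π·0.599²) = 1.618 m/s
h_f = f(L/D)V²/(2g) = 0.01540·(1810/0.599)·1.618²/(2·9.81) = 6.210 m
Δp = ρg·h_f = 999.6·9.81·6.210 = 60.90 kPa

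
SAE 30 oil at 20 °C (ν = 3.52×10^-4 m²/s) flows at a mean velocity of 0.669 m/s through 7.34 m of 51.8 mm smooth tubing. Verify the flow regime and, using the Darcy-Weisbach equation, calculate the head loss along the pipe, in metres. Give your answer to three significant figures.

h_f ≈ 2.10 m

Re = VD/ν = 0.669·0.05180/3.52×10^-4 = 98.4 → laminar (Re < 2300)
f = 64/Re = 0.6501
h_f = f(L/D)V²/(2g) = 0.6501·(7.34/0.05180)·0.669²/(2·9.81) = 2.101 m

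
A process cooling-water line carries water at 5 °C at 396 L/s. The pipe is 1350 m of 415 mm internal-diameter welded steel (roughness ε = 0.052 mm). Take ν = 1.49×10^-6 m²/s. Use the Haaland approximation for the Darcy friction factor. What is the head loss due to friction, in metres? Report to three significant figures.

h_f ≈ 19.7 m

V = 4Q/(πD²) = 4·0.396/(π·0.415²) = 2.928 m/s
Re = VD/ν = 2.928·0.415/1.49×10^-6 = 8.15×10^5 → turbulent
ε/D = 0.052/415 = 1.25×10^-4
Haaland: f = 0.01390
h_f = f(L/D)V²/(2g) = 0.01390·(1350/0.415)·2.928²/(2·9.81) = 19.75 m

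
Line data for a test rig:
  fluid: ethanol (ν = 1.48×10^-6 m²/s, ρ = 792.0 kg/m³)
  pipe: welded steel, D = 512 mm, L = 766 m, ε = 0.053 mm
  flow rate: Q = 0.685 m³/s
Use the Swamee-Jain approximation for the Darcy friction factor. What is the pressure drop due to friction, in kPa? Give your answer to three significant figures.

Δp ≈ 87.9 kPa

V = 4Q/(πD²) = 4·0.685/(π·0.512²) = 3.327 m/s
Re = VD/ν = 3.327·0.512/1.48×10^-6 = 1.15×10^6 → turbulent
ε/D = 0.053/512 = 1.04×10^-4
Swamee-Jain: f = 0.01341
h_f = f(L/D)V²/(2g) = 0.01341·(766/0.512)·3.327²/(2·9.81) = 11.32 m
Δp = ρg·h_f = 792.0·9.81·11.32 = 87.94 kPa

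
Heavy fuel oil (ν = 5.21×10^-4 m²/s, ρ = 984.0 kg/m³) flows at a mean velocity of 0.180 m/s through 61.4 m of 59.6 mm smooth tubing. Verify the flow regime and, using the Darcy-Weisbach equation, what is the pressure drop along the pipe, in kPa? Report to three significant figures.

Re = VD/ν = 0.180·0.05960/5.21×10^-4 = 20.6 → laminar (Re < 2300)
f = 64/Re = 3.108
h_f = f(L/D)V²/(2g) = 3.108·(61.4/0.05960)·0.180²/(2·9.81) = 5.288 m
Δp = ρg·h_f = 984.0·9.81·5.288 = 51.04 kPa

Δp ≈ 51.0 kPa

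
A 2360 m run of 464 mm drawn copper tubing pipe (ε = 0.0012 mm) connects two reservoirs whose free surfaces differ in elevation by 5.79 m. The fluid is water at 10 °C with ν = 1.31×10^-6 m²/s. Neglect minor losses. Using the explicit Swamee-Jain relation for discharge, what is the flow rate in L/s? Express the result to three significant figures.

Q ≈ 218 L/s

Swamee-Jain (Type II): Q = -0.965·√(gD⁵h_f/L)·ln[ε/(3.7D) + √(3.17ν²L/(gD³h_f))]
√(gD⁵h_f/L) = √(9.81·0.464⁵·5.79/2360) = 0.02275
ε/(3.7D) = 6.99×10^-7; √(3.17ν²L/(gD³h_f)) = 4.76×10^-5
Q = -0.965·0.02275·ln(4.827×10^-5) = 0.2182 m³/s
Check: V = 1.29 m/s, Re = 4.57×10^5, f = 0.01334, h_f = 5.76 m ≈ 5.79 m ✓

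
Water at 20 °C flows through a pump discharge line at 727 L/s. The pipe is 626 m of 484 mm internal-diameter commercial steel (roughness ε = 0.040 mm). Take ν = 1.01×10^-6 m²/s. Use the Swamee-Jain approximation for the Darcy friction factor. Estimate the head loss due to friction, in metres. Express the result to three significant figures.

h_f ≈ 13.0 m

V = 4Q/(πD²) = 4·0.727/(π·0.484²) = 3.951 m/s
Re = VD/ν = 3.951·0.484/1.01×10^-6 = 1.89×10^6 → turbulent
ε/D = 0.040/484 = 8.26×10^-5
Swamee-Jain: f = 0.01261
h_f = f(L/D)V²/(2g) = 0.01261·(626/0.484)·3.951²/(2·9.81) = 12.97 m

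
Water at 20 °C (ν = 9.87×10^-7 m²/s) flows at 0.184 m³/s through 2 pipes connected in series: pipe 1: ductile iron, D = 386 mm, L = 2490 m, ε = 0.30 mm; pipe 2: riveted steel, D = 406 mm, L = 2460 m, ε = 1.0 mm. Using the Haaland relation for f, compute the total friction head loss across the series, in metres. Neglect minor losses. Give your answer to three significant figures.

H ≈ 31.1 m

Pipe 1: V = 1.572 m/s, Re = 6.15×10^5, ε/D = 7.77×10^-4, f = 0.01903, h_1 = f(L/D)V²/2g = 15.47 m
Pipe 2: V = 1.421 m/s, Re = 5.85×10^5, ε/D = 0.00246, f = 0.02506, h_2 = f(L/D)V²/2g = 15.63 m
Series → Q common, losses add: H = Σh = 31.11 m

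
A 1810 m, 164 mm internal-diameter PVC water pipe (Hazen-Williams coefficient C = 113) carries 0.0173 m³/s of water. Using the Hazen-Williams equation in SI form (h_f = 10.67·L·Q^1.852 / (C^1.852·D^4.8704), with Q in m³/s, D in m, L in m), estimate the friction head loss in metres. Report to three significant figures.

h_f ≈ 11.1 m

h_f = 10.67·1810·0.0173^1.852 / (113^1.852·0.164^4.8704) = 11.08 m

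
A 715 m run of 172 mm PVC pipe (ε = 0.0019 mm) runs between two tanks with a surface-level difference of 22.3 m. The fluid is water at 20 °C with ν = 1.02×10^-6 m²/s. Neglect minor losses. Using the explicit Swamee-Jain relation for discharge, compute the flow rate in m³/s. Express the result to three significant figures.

Q ≈ 0.0650 m³/s

Swamee-Jain (Type II): Q = -0.965·√(gD⁵h_f/L)·ln[ε/(3.7D) + √(3.17ν²L/(gD³h_f))]
√(gD⁵h_f/L) = √(9.81·0.172⁵·22.3/715) = 0.006787
ε/(3.7D) = 2.99×10^-6; √(3.17ν²L/(gD³h_f)) = 4.60×10^-5
Q = -0.965·0.006787·ln(4.901×10^-5) = 0.06499 m³/s
Check: V = 2.80 m/s, Re = 4.72×10^5, f = 0.01340, h_f = 22.2 m ≈ 22.3 m ✓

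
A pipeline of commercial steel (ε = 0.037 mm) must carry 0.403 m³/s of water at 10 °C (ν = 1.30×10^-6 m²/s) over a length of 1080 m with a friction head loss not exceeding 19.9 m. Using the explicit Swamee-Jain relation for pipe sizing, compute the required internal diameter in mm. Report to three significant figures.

D ≈ 400 mm

Swamee-Jain (Type III): D = 0.66·[ε^1.25·(LQ²/(gh_f))^4.75 + ν·Q^9.4·(L/(gh_f))^5.2]^0.04
LQ²/(gh_f) = 0.8985; L/(gh_f) = 5.532
Term 1 = ε^1.25·(…)^4.75 = 1.74×10^-6; Term 2 = ν·Q^9.4·(…)^5.2 = 1.85×10^-6
D = 0.66·(1.74×10^-6 + 1.85×10^-6)^0.04 = 0.3997 m = 400 mm
Check: V = 3.21 m/s, Re = 9.88×10^5, f = 0.01341, h_f = 19.1 m ≈ 19.9 m ✓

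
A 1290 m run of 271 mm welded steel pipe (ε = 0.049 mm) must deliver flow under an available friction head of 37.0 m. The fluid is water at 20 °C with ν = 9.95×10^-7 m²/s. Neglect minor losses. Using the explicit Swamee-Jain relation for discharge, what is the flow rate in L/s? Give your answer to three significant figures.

Swamee-Jain (Type II): Q = -0.965·√(gD⁵h_f/L)·ln[ε/(3.7D) + √(3.17ν²L/(gD³h_f))]
√(gD⁵h_f/L) = √(9.81·0.271⁵·37.0/1290) = 0.02028
ε/(3.7D) = 4.89×10^-5; √(3.17ν²L/(gD³h_f)) = 2.37×10^-5
Q = -0.965·0.02028·ln(7.254×10^-5) = 0.1865 m³/s
Check: V = 3.23 m/s, Re = 8.81×10^5, f = 0.01467, h_f = 37.2 m ≈ 37.0 m ✓

Q ≈ 187 L/s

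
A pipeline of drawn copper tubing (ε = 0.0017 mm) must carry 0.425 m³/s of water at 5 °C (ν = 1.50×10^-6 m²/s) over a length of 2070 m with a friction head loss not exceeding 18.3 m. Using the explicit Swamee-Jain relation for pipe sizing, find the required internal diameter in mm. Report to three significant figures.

D ≈ 466 mm

Swamee-Jain (Type III): D = 0.66·[ε^1.25·(LQ²/(gh_f))^4.75 + ν·Q^9.4·(L/(gh_f))^5.2]^0.04
LQ²/(gh_f) = 2.083; L/(gh_f) = 11.53
Term 1 = ε^1.25·(…)^4.75 = 2.00×10^-6; Term 2 = ν·Q^9.4·(…)^5.2 = 1.60×10^-4
D = 0.66·(2.00×10^-6 + 1.60×10^-4)^0.04 = 0.4655 m = 466 mm
Check: V = 2.50 m/s, Re = 7.75×10^5, f = 0.01220, h_f = 17.2 m ≈ 18.3 m ✓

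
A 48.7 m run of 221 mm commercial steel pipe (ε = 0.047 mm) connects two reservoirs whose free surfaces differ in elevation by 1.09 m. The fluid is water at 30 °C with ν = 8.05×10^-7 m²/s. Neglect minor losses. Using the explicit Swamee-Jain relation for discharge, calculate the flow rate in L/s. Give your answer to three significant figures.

Q ≈ 97.1 L/s

Swamee-Jain (Type II): Q = -0.965·√(gD⁵h_f/L)·ln[ε/(3.7D) + √(3.17ν²L/(gD³h_f))]
√(gD⁵h_f/L) = √(9.81·0.221⁵·1.09/48.7) = 0.01076
ε/(3.7D) = 5.75×10^-5; √(3.17ν²L/(gD³h_f)) = 2.94×10^-5
Q = -0.965·0.01076·ln(8.692×10^-5) = 0.09708 m³/s
Check: V = 2.53 m/s, Re = 6.95×10^5, f = 0.01524, h_f = 1.10 m ≈ 1.09 m ✓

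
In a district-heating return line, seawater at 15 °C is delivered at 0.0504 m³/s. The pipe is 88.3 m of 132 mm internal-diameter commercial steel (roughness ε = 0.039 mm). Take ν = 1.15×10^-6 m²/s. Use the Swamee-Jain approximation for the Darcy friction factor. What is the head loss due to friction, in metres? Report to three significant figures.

h_f ≈ 7.65 m

V = 4Q/(πD²) = 4·0.0504/(π·0.132²) = 3.683 m/s
Re = VD/ν = 3.683·0.132/1.15×10^-6 = 4.23×10^5 → turbulent
ε/D = 0.039/132 = 2.95×10^-4
Swamee-Jain: f = 0.01654
h_f = f(L/D)V²/(2g) = 0.01654·(88.3/0.132)·3.683²/(2·9.81) = 7.649 m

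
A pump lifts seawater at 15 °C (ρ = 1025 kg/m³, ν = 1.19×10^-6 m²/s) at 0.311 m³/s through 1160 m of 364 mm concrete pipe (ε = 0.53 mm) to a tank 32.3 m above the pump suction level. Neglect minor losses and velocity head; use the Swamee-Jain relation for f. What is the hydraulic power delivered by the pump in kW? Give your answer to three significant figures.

V = 4Q/(πD²) = 2.989 m/s; Re = 9.14×10^5; ε/D = 0.00146; f = 0.02190
h_f = f(L/D)V²/2g = 31.77 m
Total head H = z + h_f = 32.3 + 31.77 = 64.07 m
P_hyd = ρgQH = 1025·9.81·0.311·64.07 = 200.4 kW

P_hyd ≈ 200 kW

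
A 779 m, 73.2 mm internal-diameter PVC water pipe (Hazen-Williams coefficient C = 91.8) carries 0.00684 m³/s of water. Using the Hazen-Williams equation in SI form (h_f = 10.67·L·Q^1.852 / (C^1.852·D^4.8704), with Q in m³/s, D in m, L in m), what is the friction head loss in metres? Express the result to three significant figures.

h_f ≈ 63.9 m

h_f = 10.67·779·0.00684^1.852 / (91.8^1.852·0.0732^4.8704) = 63.87 m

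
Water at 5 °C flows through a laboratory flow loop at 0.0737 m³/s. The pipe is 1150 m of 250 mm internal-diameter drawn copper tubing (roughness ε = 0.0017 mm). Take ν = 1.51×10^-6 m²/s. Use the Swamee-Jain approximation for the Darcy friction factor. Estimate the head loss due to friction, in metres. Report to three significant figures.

V = 4Q/(πD²) = 4·0.0737/(π·0.250²) = 1.501 m/s
Re = VD/ν = 1.501·0.250/1.51×10^-6 = 2.49×10^5 → turbulent
ε/D = 0.0017/250 = 6.80×10^-6
Swamee-Jain: f = 0.01497
h_f = f(L/D)V²/(2g) = 0.01497·(1150/0.250)·1.501²/(2·9.81) = 7.910 m

h_f ≈ 7.91 m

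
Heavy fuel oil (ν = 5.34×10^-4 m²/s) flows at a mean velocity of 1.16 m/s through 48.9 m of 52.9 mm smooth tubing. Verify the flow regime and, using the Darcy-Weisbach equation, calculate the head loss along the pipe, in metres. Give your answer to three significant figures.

Re = VD/ν = 1.16·0.05290/5.34×10^-4 = 115 → laminar (Re < 2300)
f = 64/Re = 0.5569
h_f = f(L/D)V²/(2g) = 0.5569·(48.9/0.05290)·1.16²/(2·9.81) = 35.31 m

h_f ≈ 35.3 m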